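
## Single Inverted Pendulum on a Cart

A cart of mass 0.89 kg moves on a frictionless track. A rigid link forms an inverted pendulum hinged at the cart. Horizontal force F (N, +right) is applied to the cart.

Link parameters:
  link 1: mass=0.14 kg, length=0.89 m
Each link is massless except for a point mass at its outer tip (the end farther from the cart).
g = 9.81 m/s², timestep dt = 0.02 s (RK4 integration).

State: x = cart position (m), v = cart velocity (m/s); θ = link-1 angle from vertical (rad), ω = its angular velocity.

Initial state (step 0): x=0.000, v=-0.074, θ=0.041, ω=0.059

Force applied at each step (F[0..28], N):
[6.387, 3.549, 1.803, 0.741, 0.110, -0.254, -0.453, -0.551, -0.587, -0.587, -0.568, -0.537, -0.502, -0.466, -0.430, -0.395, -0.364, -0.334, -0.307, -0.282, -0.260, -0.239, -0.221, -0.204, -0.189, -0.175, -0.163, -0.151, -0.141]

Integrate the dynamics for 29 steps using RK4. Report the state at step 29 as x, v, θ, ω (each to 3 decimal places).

Answer: x=0.055, v=0.015, θ=-0.007, ω=0.001

Derivation:
apply F[0]=+6.387 → step 1: x=-0.000, v=0.068, θ=0.041, ω=-0.092
apply F[1]=+3.549 → step 2: x=0.002, v=0.147, θ=0.038, ω=-0.171
apply F[2]=+1.803 → step 3: x=0.005, v=0.186, θ=0.034, ω=-0.207
apply F[3]=+0.741 → step 4: x=0.009, v=0.202, θ=0.030, ω=-0.218
apply F[4]=+0.110 → step 5: x=0.013, v=0.203, θ=0.026, ω=-0.213
apply F[5]=-0.254 → step 6: x=0.017, v=0.197, θ=0.022, ω=-0.201
apply F[6]=-0.453 → step 7: x=0.021, v=0.186, θ=0.018, ω=-0.185
apply F[7]=-0.551 → step 8: x=0.025, v=0.173, θ=0.014, ω=-0.167
apply F[8]=-0.587 → step 9: x=0.028, v=0.160, θ=0.011, ω=-0.149
apply F[9]=-0.587 → step 10: x=0.031, v=0.146, θ=0.008, ω=-0.131
apply F[10]=-0.568 → step 11: x=0.034, v=0.133, θ=0.006, ω=-0.115
apply F[11]=-0.537 → step 12: x=0.037, v=0.121, θ=0.004, ω=-0.100
apply F[12]=-0.502 → step 13: x=0.039, v=0.110, θ=0.002, ω=-0.087
apply F[13]=-0.466 → step 14: x=0.041, v=0.099, θ=0.000, ω=-0.075
apply F[14]=-0.430 → step 15: x=0.043, v=0.090, θ=-0.001, ω=-0.064
apply F[15]=-0.395 → step 16: x=0.044, v=0.081, θ=-0.002, ω=-0.055
apply F[16]=-0.364 → step 17: x=0.046, v=0.073, θ=-0.003, ω=-0.046
apply F[17]=-0.334 → step 18: x=0.047, v=0.065, θ=-0.004, ω=-0.039
apply F[18]=-0.307 → step 19: x=0.049, v=0.059, θ=-0.005, ω=-0.033
apply F[19]=-0.282 → step 20: x=0.050, v=0.052, θ=-0.006, ω=-0.027
apply F[20]=-0.260 → step 21: x=0.051, v=0.047, θ=-0.006, ω=-0.022
apply F[21]=-0.239 → step 22: x=0.052, v=0.042, θ=-0.007, ω=-0.017
apply F[22]=-0.221 → step 23: x=0.052, v=0.037, θ=-0.007, ω=-0.013
apply F[23]=-0.204 → step 24: x=0.053, v=0.032, θ=-0.007, ω=-0.010
apply F[24]=-0.189 → step 25: x=0.054, v=0.028, θ=-0.007, ω=-0.007
apply F[25]=-0.175 → step 26: x=0.054, v=0.025, θ=-0.007, ω=-0.004
apply F[26]=-0.163 → step 27: x=0.055, v=0.021, θ=-0.007, ω=-0.002
apply F[27]=-0.151 → step 28: x=0.055, v=0.018, θ=-0.007, ω=-0.000
apply F[28]=-0.141 → step 29: x=0.055, v=0.015, θ=-0.007, ω=0.001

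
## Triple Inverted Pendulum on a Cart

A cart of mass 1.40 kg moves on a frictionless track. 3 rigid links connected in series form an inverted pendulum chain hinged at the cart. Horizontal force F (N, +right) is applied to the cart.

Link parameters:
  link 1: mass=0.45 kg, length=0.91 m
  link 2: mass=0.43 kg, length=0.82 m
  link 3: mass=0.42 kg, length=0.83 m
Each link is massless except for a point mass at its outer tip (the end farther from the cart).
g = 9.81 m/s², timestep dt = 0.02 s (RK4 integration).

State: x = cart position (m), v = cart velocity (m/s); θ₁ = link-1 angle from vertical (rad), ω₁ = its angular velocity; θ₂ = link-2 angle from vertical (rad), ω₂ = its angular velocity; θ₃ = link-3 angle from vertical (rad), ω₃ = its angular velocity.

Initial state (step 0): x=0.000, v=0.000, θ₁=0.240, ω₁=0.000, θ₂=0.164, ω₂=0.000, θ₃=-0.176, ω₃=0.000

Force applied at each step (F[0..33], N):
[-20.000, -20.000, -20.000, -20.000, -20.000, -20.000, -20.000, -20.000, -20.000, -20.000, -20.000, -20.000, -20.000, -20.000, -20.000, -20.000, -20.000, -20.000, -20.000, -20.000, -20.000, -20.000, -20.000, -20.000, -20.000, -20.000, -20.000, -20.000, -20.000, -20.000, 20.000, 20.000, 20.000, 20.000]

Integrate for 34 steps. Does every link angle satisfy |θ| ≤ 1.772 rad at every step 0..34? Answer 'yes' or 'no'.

Answer: no

Derivation:
apply F[0]=-20.000 → step 1: x=-0.003, v=-0.309, θ₁=0.244, ω₁=0.398, θ₂=0.164, ω₂=0.009, θ₃=-0.177, ω₃=-0.082
apply F[1]=-20.000 → step 2: x=-0.012, v=-0.618, θ₁=0.256, ω₁=0.797, θ₂=0.164, ω₂=0.016, θ₃=-0.179, ω₃=-0.158
apply F[2]=-20.000 → step 3: x=-0.028, v=-0.924, θ₁=0.276, ω₁=1.194, θ₂=0.165, ω₂=0.016, θ₃=-0.183, ω₃=-0.222
apply F[3]=-20.000 → step 4: x=-0.049, v=-1.225, θ₁=0.304, ω₁=1.588, θ₂=0.165, ω₂=0.012, θ₃=-0.188, ω₃=-0.269
apply F[4]=-20.000 → step 5: x=-0.077, v=-1.520, θ₁=0.339, ω₁=1.973, θ₂=0.165, ω₂=0.006, θ₃=-0.194, ω₃=-0.293
apply F[5]=-20.000 → step 6: x=-0.110, v=-1.805, θ₁=0.382, ω₁=2.341, θ₂=0.165, ω₂=0.007, θ₃=-0.200, ω₃=-0.292
apply F[6]=-20.000 → step 7: x=-0.149, v=-2.077, θ₁=0.433, ω₁=2.684, θ₂=0.166, ω₂=0.024, θ₃=-0.205, ω₃=-0.262
apply F[7]=-20.000 → step 8: x=-0.193, v=-2.334, θ₁=0.490, ω₁=2.994, θ₂=0.166, ω₂=0.070, θ₃=-0.210, ω₃=-0.207
apply F[8]=-20.000 → step 9: x=-0.242, v=-2.575, θ₁=0.552, ω₁=3.266, θ₂=0.169, ω₂=0.154, θ₃=-0.213, ω₃=-0.129
apply F[9]=-20.000 → step 10: x=-0.296, v=-2.797, θ₁=0.620, ω₁=3.500, θ₂=0.173, ω₂=0.284, θ₃=-0.215, ω₃=-0.033
apply F[10]=-20.000 → step 11: x=-0.354, v=-3.003, θ₁=0.692, ω₁=3.696, θ₂=0.180, ω₂=0.462, θ₃=-0.215, ω₃=0.075
apply F[11]=-20.000 → step 12: x=-0.416, v=-3.193, θ₁=0.768, ω₁=3.858, θ₂=0.192, ω₂=0.690, θ₃=-0.212, ω₃=0.193
apply F[12]=-20.000 → step 13: x=-0.482, v=-3.368, θ₁=0.846, ω₁=3.990, θ₂=0.208, ω₂=0.964, θ₃=-0.207, ω₃=0.319
apply F[13]=-20.000 → step 14: x=-0.551, v=-3.530, θ₁=0.927, ω₁=4.095, θ₂=0.231, ω₂=1.280, θ₃=-0.199, ω₃=0.451
apply F[14]=-20.000 → step 15: x=-0.623, v=-3.678, θ₁=1.010, ω₁=4.174, θ₂=0.260, ω₂=1.634, θ₃=-0.189, ω₃=0.592
apply F[15]=-20.000 → step 16: x=-0.698, v=-3.814, θ₁=1.094, ω₁=4.228, θ₂=0.296, ω₂=2.021, θ₃=-0.175, ω₃=0.743
apply F[16]=-20.000 → step 17: x=-0.775, v=-3.939, θ₁=1.179, ω₁=4.255, θ₂=0.341, ω₂=2.436, θ₃=-0.159, ω₃=0.909
apply F[17]=-20.000 → step 18: x=-0.855, v=-4.054, θ₁=1.264, ω₁=4.253, θ₂=0.394, ω₂=2.871, θ₃=-0.139, ω₃=1.094
apply F[18]=-20.000 → step 19: x=-0.937, v=-4.160, θ₁=1.349, ω₁=4.219, θ₂=0.456, ω₂=3.320, θ₃=-0.115, ω₃=1.306
apply F[19]=-20.000 → step 20: x=-1.021, v=-4.257, θ₁=1.432, ω₁=4.149, θ₂=0.527, ω₂=3.777, θ₃=-0.086, ω₃=1.552
apply F[20]=-20.000 → step 21: x=-1.107, v=-4.346, θ₁=1.514, ω₁=4.039, θ₂=0.607, ω₂=4.233, θ₃=-0.053, ω₃=1.841
apply F[21]=-20.000 → step 22: x=-1.195, v=-4.429, θ₁=1.594, ω₁=3.887, θ₂=0.696, ω₂=4.680, θ₃=-0.012, ω₃=2.182
apply F[22]=-20.000 → step 23: x=-1.285, v=-4.506, θ₁=1.669, ω₁=3.691, θ₂=0.794, ω₂=5.108, θ₃=0.035, ω₃=2.584
apply F[23]=-20.000 → step 24: x=-1.375, v=-4.577, θ₁=1.741, ω₁=3.452, θ₂=0.900, ω₂=5.509, θ₃=0.091, ω₃=3.057
apply F[24]=-20.000 → step 25: x=-1.468, v=-4.640, θ₁=1.807, ω₁=3.173, θ₂=1.014, ω₂=5.871, θ₃=0.158, ω₃=3.611
apply F[25]=-20.000 → step 26: x=-1.561, v=-4.693, θ₁=1.868, ω₁=2.861, θ₂=1.134, ω₂=6.178, θ₃=0.236, ω₃=4.255
apply F[26]=-20.000 → step 27: x=-1.655, v=-4.735, θ₁=1.922, ω₁=2.529, θ₂=1.260, ω₂=6.411, θ₃=0.329, ω₃=4.994
apply F[27]=-20.000 → step 28: x=-1.750, v=-4.761, θ₁=1.969, ω₁=2.194, θ₂=1.390, ω₂=6.541, θ₃=0.437, ω₃=5.834
apply F[28]=-20.000 → step 29: x=-1.846, v=-4.769, θ₁=2.010, ω₁=1.880, θ₂=1.521, ω₂=6.533, θ₃=0.563, ω₃=6.771
apply F[29]=-20.000 → step 30: x=-1.941, v=-4.757, θ₁=2.044, ω₁=1.612, θ₂=1.650, ω₂=6.340, θ₃=0.708, ω₃=7.797
apply F[30]=+20.000 → step 31: x=-2.032, v=-4.338, θ₁=2.078, ω₁=1.741, θ₂=1.772, ω₂=5.779, θ₃=0.872, ω₃=8.542
apply F[31]=+20.000 → step 32: x=-2.114, v=-3.904, θ₁=2.114, ω₁=1.940, θ₂=1.881, ω₂=5.103, θ₃=1.050, ω₃=9.291
apply F[32]=+20.000 → step 33: x=-2.188, v=-3.446, θ₁=2.156, ω₁=2.199, θ₂=1.975, ω₂=4.330, θ₃=1.243, ω₃=10.053
apply F[33]=+20.000 → step 34: x=-2.252, v=-2.948, θ₁=2.203, ω₁=2.509, θ₂=2.053, ω₂=3.504, θ₃=1.452, ω₃=10.841
Max |angle| over trajectory = 2.203 rad; bound = 1.772 → exceeded.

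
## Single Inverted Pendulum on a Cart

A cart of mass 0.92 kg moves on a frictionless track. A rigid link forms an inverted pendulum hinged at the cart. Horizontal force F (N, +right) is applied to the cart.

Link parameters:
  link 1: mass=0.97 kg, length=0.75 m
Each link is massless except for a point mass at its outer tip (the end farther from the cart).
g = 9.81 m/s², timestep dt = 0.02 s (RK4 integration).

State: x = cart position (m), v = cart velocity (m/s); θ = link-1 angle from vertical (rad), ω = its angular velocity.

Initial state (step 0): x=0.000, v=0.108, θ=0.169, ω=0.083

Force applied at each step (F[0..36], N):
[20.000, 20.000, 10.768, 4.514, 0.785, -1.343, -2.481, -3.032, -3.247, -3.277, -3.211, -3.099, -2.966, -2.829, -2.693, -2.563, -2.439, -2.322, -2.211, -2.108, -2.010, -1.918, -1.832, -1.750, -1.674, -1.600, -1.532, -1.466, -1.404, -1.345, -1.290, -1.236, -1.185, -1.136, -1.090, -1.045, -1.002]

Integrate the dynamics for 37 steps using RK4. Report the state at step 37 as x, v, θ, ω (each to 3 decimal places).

apply F[0]=+20.000 → step 1: x=0.006, v=0.497, θ=0.166, ω=-0.385
apply F[1]=+20.000 → step 2: x=0.020, v=0.890, θ=0.154, ω=-0.860
apply F[2]=+10.768 → step 3: x=0.040, v=1.092, θ=0.134, ω=-1.089
apply F[3]=+4.514 → step 4: x=0.062, v=1.166, θ=0.112, ω=-1.155
apply F[4]=+0.785 → step 5: x=0.086, v=1.165, θ=0.089, ω=-1.127
apply F[5]=-1.343 → step 6: x=0.108, v=1.121, θ=0.067, ω=-1.049
apply F[6]=-2.481 → step 7: x=0.130, v=1.057, θ=0.047, ω=-0.948
apply F[7]=-3.032 → step 8: x=0.151, v=0.984, θ=0.029, ω=-0.841
apply F[8]=-3.247 → step 9: x=0.170, v=0.909, θ=0.014, ω=-0.736
apply F[9]=-3.277 → step 10: x=0.187, v=0.836, θ=-0.000, ω=-0.637
apply F[10]=-3.211 → step 11: x=0.203, v=0.768, θ=-0.012, ω=-0.547
apply F[11]=-3.099 → step 12: x=0.218, v=0.704, θ=-0.022, ω=-0.467
apply F[12]=-2.966 → step 13: x=0.231, v=0.645, θ=-0.031, ω=-0.395
apply F[13]=-2.829 → step 14: x=0.244, v=0.591, θ=-0.038, ω=-0.332
apply F[14]=-2.693 → step 15: x=0.255, v=0.541, θ=-0.044, ω=-0.276
apply F[15]=-2.563 → step 16: x=0.265, v=0.495, θ=-0.049, ω=-0.227
apply F[16]=-2.439 → step 17: x=0.275, v=0.452, θ=-0.053, ω=-0.184
apply F[17]=-2.322 → step 18: x=0.283, v=0.413, θ=-0.056, ω=-0.146
apply F[18]=-2.211 → step 19: x=0.291, v=0.377, θ=-0.059, ω=-0.113
apply F[19]=-2.108 → step 20: x=0.299, v=0.344, θ=-0.061, ω=-0.085
apply F[20]=-2.010 → step 21: x=0.305, v=0.313, θ=-0.062, ω=-0.060
apply F[21]=-1.918 → step 22: x=0.311, v=0.284, θ=-0.063, ω=-0.038
apply F[22]=-1.832 → step 23: x=0.316, v=0.258, θ=-0.064, ω=-0.019
apply F[23]=-1.750 → step 24: x=0.321, v=0.233, θ=-0.064, ω=-0.003
apply F[24]=-1.674 → step 25: x=0.326, v=0.210, θ=-0.064, ω=0.010
apply F[25]=-1.600 → step 26: x=0.330, v=0.189, θ=-0.064, ω=0.022
apply F[26]=-1.532 → step 27: x=0.333, v=0.169, θ=-0.063, ω=0.032
apply F[27]=-1.466 → step 28: x=0.337, v=0.150, θ=-0.063, ω=0.041
apply F[28]=-1.404 → step 29: x=0.339, v=0.132, θ=-0.062, ω=0.048
apply F[29]=-1.345 → step 30: x=0.342, v=0.116, θ=-0.061, ω=0.054
apply F[30]=-1.290 → step 31: x=0.344, v=0.100, θ=-0.060, ω=0.059
apply F[31]=-1.236 → step 32: x=0.346, v=0.085, θ=-0.058, ω=0.063
apply F[32]=-1.185 → step 33: x=0.347, v=0.072, θ=-0.057, ω=0.067
apply F[33]=-1.136 → step 34: x=0.349, v=0.059, θ=-0.056, ω=0.069
apply F[34]=-1.090 → step 35: x=0.350, v=0.046, θ=-0.054, ω=0.071
apply F[35]=-1.045 → step 36: x=0.351, v=0.035, θ=-0.053, ω=0.073
apply F[36]=-1.002 → step 37: x=0.351, v=0.024, θ=-0.051, ω=0.074

Answer: x=0.351, v=0.024, θ=-0.051, ω=0.074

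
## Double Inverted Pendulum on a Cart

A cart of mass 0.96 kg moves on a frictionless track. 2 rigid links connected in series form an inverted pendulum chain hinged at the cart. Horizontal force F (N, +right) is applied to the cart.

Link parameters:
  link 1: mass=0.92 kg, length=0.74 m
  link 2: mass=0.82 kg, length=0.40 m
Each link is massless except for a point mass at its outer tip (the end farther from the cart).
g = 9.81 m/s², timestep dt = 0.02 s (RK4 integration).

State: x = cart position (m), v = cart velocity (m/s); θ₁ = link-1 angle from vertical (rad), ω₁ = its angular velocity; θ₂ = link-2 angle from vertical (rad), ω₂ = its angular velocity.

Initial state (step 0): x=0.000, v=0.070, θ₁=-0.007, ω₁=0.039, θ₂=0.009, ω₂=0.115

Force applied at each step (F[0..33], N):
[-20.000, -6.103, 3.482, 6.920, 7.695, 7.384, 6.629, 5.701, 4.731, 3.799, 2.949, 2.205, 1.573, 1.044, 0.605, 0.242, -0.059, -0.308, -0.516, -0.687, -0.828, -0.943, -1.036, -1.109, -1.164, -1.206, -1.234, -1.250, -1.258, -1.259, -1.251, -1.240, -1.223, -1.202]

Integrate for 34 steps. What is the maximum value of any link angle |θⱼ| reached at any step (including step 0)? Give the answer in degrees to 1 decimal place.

apply F[0]=-20.000 → step 1: x=-0.003, v=-0.345, θ₁=-0.001, ω₁=0.595, θ₂=0.011, ω₂=0.129
apply F[1]=-6.103 → step 2: x=-0.011, v=-0.474, θ₁=0.013, ω₁=0.769, θ₂=0.014, ω₂=0.135
apply F[2]=+3.482 → step 3: x=-0.020, v=-0.409, θ₁=0.027, ω₁=0.687, θ₂=0.017, ω₂=0.131
apply F[3]=+6.920 → step 4: x=-0.027, v=-0.276, θ₁=0.040, ω₁=0.522, θ₂=0.019, ω₂=0.116
apply F[4]=+7.695 → step 5: x=-0.031, v=-0.132, θ₁=0.048, ω₁=0.344, θ₂=0.021, ω₂=0.094
apply F[5]=+7.384 → step 6: x=-0.032, v=0.003, θ₁=0.053, ω₁=0.182, θ₂=0.023, ω₂=0.066
apply F[6]=+6.629 → step 7: x=-0.031, v=0.121, θ₁=0.056, ω₁=0.045, θ₂=0.024, ω₂=0.036
apply F[7]=+5.701 → step 8: x=-0.027, v=0.220, θ₁=0.056, ω₁=-0.065, θ₂=0.024, ω₂=0.006
apply F[8]=+4.731 → step 9: x=-0.022, v=0.298, θ₁=0.053, ω₁=-0.150, θ₂=0.024, ω₂=-0.022
apply F[9]=+3.799 → step 10: x=-0.016, v=0.359, θ₁=0.050, ω₁=-0.211, θ₂=0.024, ω₂=-0.048
apply F[10]=+2.949 → step 11: x=-0.008, v=0.403, θ₁=0.045, ω₁=-0.253, θ₂=0.022, ω₂=-0.071
apply F[11]=+2.205 → step 12: x=0.000, v=0.434, θ₁=0.040, ω₁=-0.278, θ₂=0.021, ω₂=-0.091
apply F[12]=+1.573 → step 13: x=0.009, v=0.454, θ₁=0.034, ω₁=-0.291, θ₂=0.019, ω₂=-0.107
apply F[13]=+1.044 → step 14: x=0.019, v=0.465, θ₁=0.028, ω₁=-0.294, θ₂=0.016, ω₂=-0.119
apply F[14]=+0.605 → step 15: x=0.028, v=0.468, θ₁=0.022, ω₁=-0.290, θ₂=0.014, ω₂=-0.129
apply F[15]=+0.242 → step 16: x=0.037, v=0.466, θ₁=0.017, ω₁=-0.280, θ₂=0.011, ω₂=-0.135
apply F[16]=-0.059 → step 17: x=0.046, v=0.460, θ₁=0.011, ω₁=-0.267, θ₂=0.009, ω₂=-0.139
apply F[17]=-0.308 → step 18: x=0.056, v=0.451, θ₁=0.006, ω₁=-0.252, θ₂=0.006, ω₂=-0.140
apply F[18]=-0.516 → step 19: x=0.064, v=0.439, θ₁=0.001, ω₁=-0.235, θ₂=0.003, ω₂=-0.139
apply F[19]=-0.687 → step 20: x=0.073, v=0.425, θ₁=-0.003, ω₁=-0.217, θ₂=0.000, ω₂=-0.137
apply F[20]=-0.828 → step 21: x=0.081, v=0.409, θ₁=-0.007, ω₁=-0.198, θ₂=-0.002, ω₂=-0.133
apply F[21]=-0.943 → step 22: x=0.089, v=0.393, θ₁=-0.011, ω₁=-0.180, θ₂=-0.005, ω₂=-0.128
apply F[22]=-1.036 → step 23: x=0.097, v=0.376, θ₁=-0.015, ω₁=-0.162, θ₂=-0.008, ω₂=-0.122
apply F[23]=-1.109 → step 24: x=0.104, v=0.359, θ₁=-0.018, ω₁=-0.144, θ₂=-0.010, ω₂=-0.115
apply F[24]=-1.164 → step 25: x=0.111, v=0.341, θ₁=-0.020, ω₁=-0.128, θ₂=-0.012, ω₂=-0.108
apply F[25]=-1.206 → step 26: x=0.118, v=0.324, θ₁=-0.023, ω₁=-0.112, θ₂=-0.014, ω₂=-0.100
apply F[26]=-1.234 → step 27: x=0.124, v=0.306, θ₁=-0.025, ω₁=-0.097, θ₂=-0.016, ω₂=-0.092
apply F[27]=-1.250 → step 28: x=0.130, v=0.289, θ₁=-0.027, ω₁=-0.083, θ₂=-0.018, ω₂=-0.084
apply F[28]=-1.258 → step 29: x=0.136, v=0.273, θ₁=-0.028, ω₁=-0.070, θ₂=-0.020, ω₂=-0.076
apply F[29]=-1.259 → step 30: x=0.141, v=0.257, θ₁=-0.029, ω₁=-0.058, θ₂=-0.021, ω₂=-0.068
apply F[30]=-1.251 → step 31: x=0.146, v=0.242, θ₁=-0.030, ω₁=-0.047, θ₂=-0.022, ω₂=-0.061
apply F[31]=-1.240 → step 32: x=0.151, v=0.227, θ₁=-0.031, ω₁=-0.037, θ₂=-0.023, ω₂=-0.053
apply F[32]=-1.223 → step 33: x=0.155, v=0.213, θ₁=-0.032, ω₁=-0.028, θ₂=-0.024, ω₂=-0.046
apply F[33]=-1.202 → step 34: x=0.159, v=0.199, θ₁=-0.032, ω₁=-0.020, θ₂=-0.025, ω₂=-0.039
Max |angle| over trajectory = 0.056 rad = 3.2°.

Answer: 3.2°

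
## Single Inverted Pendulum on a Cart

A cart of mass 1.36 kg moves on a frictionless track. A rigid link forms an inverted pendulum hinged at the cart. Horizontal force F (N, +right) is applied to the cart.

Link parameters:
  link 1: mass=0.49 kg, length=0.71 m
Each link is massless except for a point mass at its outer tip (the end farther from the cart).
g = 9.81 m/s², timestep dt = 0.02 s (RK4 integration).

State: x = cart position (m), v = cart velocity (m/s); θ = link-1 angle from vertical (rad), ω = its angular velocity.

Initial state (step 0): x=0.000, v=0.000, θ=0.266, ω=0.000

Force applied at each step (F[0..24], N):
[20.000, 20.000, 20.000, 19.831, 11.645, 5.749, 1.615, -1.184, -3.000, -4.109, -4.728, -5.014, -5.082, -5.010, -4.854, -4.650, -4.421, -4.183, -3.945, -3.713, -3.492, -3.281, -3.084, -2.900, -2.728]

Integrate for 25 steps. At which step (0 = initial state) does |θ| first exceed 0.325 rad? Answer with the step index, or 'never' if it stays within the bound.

Answer: never

Derivation:
apply F[0]=+20.000 → step 1: x=0.003, v=0.270, θ=0.263, ω=-0.294
apply F[1]=+20.000 → step 2: x=0.011, v=0.540, θ=0.254, ω=-0.592
apply F[2]=+20.000 → step 3: x=0.024, v=0.812, θ=0.239, ω=-0.896
apply F[3]=+19.831 → step 4: x=0.043, v=1.084, θ=0.218, ω=-1.206
apply F[4]=+11.645 → step 5: x=0.067, v=1.241, θ=0.193, ω=-1.365
apply F[5]=+5.749 → step 6: x=0.092, v=1.314, θ=0.165, ω=-1.417
apply F[6]=+1.615 → step 7: x=0.118, v=1.329, θ=0.137, ω=-1.396
apply F[7]=-1.184 → step 8: x=0.145, v=1.304, θ=0.110, ω=-1.328
apply F[8]=-3.000 → step 9: x=0.170, v=1.254, θ=0.084, ω=-1.231
apply F[9]=-4.109 → step 10: x=0.195, v=1.189, θ=0.060, ω=-1.120
apply F[10]=-4.728 → step 11: x=0.218, v=1.117, θ=0.039, ω=-1.004
apply F[11]=-5.014 → step 12: x=0.239, v=1.041, θ=0.020, ω=-0.890
apply F[12]=-5.082 → step 13: x=0.260, v=0.965, θ=0.004, ω=-0.780
apply F[13]=-5.010 → step 14: x=0.278, v=0.892, θ=-0.011, ω=-0.678
apply F[14]=-4.854 → step 15: x=0.295, v=0.822, θ=-0.024, ω=-0.584
apply F[15]=-4.650 → step 16: x=0.311, v=0.755, θ=-0.034, ω=-0.498
apply F[16]=-4.421 → step 17: x=0.325, v=0.693, θ=-0.044, ω=-0.422
apply F[17]=-4.183 → step 18: x=0.339, v=0.635, θ=-0.051, ω=-0.353
apply F[18]=-3.945 → step 19: x=0.351, v=0.581, θ=-0.058, ω=-0.292
apply F[19]=-3.713 → step 20: x=0.362, v=0.531, θ=-0.063, ω=-0.238
apply F[20]=-3.492 → step 21: x=0.372, v=0.484, θ=-0.067, ω=-0.190
apply F[21]=-3.281 → step 22: x=0.381, v=0.441, θ=-0.071, ω=-0.149
apply F[22]=-3.084 → step 23: x=0.390, v=0.400, θ=-0.073, ω=-0.112
apply F[23]=-2.900 → step 24: x=0.397, v=0.363, θ=-0.075, ω=-0.080
apply F[24]=-2.728 → step 25: x=0.404, v=0.328, θ=-0.077, ω=-0.052
max |θ| = 0.266 ≤ 0.325 over all 26 states.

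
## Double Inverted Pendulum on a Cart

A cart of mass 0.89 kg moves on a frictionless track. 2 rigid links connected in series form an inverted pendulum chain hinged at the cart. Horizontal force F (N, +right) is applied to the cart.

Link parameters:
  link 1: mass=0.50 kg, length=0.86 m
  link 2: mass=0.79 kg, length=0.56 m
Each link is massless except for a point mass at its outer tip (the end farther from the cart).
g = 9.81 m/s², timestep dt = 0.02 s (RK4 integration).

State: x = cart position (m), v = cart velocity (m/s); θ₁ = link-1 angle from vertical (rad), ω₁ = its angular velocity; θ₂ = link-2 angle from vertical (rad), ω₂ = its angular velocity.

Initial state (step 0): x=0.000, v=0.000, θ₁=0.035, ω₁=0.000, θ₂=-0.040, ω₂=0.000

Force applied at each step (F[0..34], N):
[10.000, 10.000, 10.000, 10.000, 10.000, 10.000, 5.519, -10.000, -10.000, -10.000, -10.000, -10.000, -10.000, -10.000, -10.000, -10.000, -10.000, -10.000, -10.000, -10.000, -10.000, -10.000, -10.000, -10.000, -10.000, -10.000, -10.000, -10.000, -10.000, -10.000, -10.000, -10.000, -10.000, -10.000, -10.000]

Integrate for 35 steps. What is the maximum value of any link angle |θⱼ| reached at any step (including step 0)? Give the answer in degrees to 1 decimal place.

apply F[0]=+10.000 → step 1: x=0.002, v=0.215, θ₁=0.033, ω₁=-0.214, θ₂=-0.041, ω₂=-0.069
apply F[1]=+10.000 → step 2: x=0.009, v=0.431, θ₁=0.026, ω₁=-0.432, θ₂=-0.043, ω₂=-0.135
apply F[2]=+10.000 → step 3: x=0.019, v=0.649, θ₁=0.016, ω₁=-0.658, θ₂=-0.046, ω₂=-0.193
apply F[3]=+10.000 → step 4: x=0.035, v=0.872, θ₁=-0.000, ω₁=-0.896, θ₂=-0.050, ω₂=-0.242
apply F[4]=+10.000 → step 5: x=0.054, v=1.099, θ₁=-0.020, ω₁=-1.149, θ₂=-0.056, ω₂=-0.277
apply F[5]=+10.000 → step 6: x=0.079, v=1.331, θ₁=-0.046, ω₁=-1.418, θ₂=-0.061, ω₂=-0.296
apply F[6]=+5.519 → step 7: x=0.107, v=1.468, θ₁=-0.076, ω₁=-1.590, θ₂=-0.067, ω₂=-0.298
apply F[7]=-10.000 → step 8: x=0.134, v=1.267, θ₁=-0.106, ω₁=-1.385, θ₂=-0.073, ω₂=-0.281
apply F[8]=-10.000 → step 9: x=0.157, v=1.075, θ₁=-0.132, ω₁=-1.204, θ₂=-0.078, ω₂=-0.243
apply F[9]=-10.000 → step 10: x=0.177, v=0.891, θ₁=-0.154, ω₁=-1.048, θ₂=-0.083, ω₂=-0.187
apply F[10]=-10.000 → step 11: x=0.193, v=0.714, θ₁=-0.174, ω₁=-0.913, θ₂=-0.086, ω₂=-0.112
apply F[11]=-10.000 → step 12: x=0.206, v=0.544, θ₁=-0.191, ω₁=-0.796, θ₂=-0.087, ω₂=-0.020
apply F[12]=-10.000 → step 13: x=0.215, v=0.380, θ₁=-0.206, ω₁=-0.696, θ₂=-0.086, ω₂=0.088
apply F[13]=-10.000 → step 14: x=0.221, v=0.220, θ₁=-0.219, ω₁=-0.612, θ₂=-0.083, ω₂=0.212
apply F[14]=-10.000 → step 15: x=0.224, v=0.064, θ₁=-0.230, ω₁=-0.541, θ₂=-0.078, ω₂=0.353
apply F[15]=-10.000 → step 16: x=0.223, v=-0.089, θ₁=-0.240, ω₁=-0.483, θ₂=-0.069, ω₂=0.510
apply F[16]=-10.000 → step 17: x=0.220, v=-0.240, θ₁=-0.250, ω₁=-0.436, θ₂=-0.057, ω₂=0.685
apply F[17]=-10.000 → step 18: x=0.214, v=-0.389, θ₁=-0.258, ω₁=-0.400, θ₂=-0.042, ω₂=0.878
apply F[18]=-10.000 → step 19: x=0.205, v=-0.538, θ₁=-0.266, ω₁=-0.373, θ₂=-0.022, ω₂=1.090
apply F[19]=-10.000 → step 20: x=0.192, v=-0.687, θ₁=-0.273, ω₁=-0.353, θ₂=0.002, ω₂=1.322
apply F[20]=-10.000 → step 21: x=0.177, v=-0.837, θ₁=-0.280, ω₁=-0.338, θ₂=0.031, ω₂=1.573
apply F[21]=-10.000 → step 22: x=0.159, v=-0.989, θ₁=-0.286, ω₁=-0.326, θ₂=0.065, ω₂=1.842
apply F[22]=-10.000 → step 23: x=0.137, v=-1.143, θ₁=-0.293, ω₁=-0.314, θ₂=0.105, ω₂=2.127
apply F[23]=-10.000 → step 24: x=0.113, v=-1.301, θ₁=-0.299, ω₁=-0.296, θ₂=0.150, ω₂=2.425
apply F[24]=-10.000 → step 25: x=0.085, v=-1.463, θ₁=-0.305, ω₁=-0.268, θ₂=0.202, ω₂=2.732
apply F[25]=-10.000 → step 26: x=0.054, v=-1.630, θ₁=-0.310, ω₁=-0.225, θ₂=0.259, ω₂=3.044
apply F[26]=-10.000 → step 27: x=0.020, v=-1.801, θ₁=-0.314, ω₁=-0.162, θ₂=0.323, ω₂=3.357
apply F[27]=-10.000 → step 28: x=-0.018, v=-1.978, θ₁=-0.316, ω₁=-0.073, θ₂=0.394, ω₂=3.668
apply F[28]=-10.000 → step 29: x=-0.059, v=-2.158, θ₁=-0.316, ω₁=0.045, θ₂=0.470, ω₂=3.974
apply F[29]=-10.000 → step 30: x=-0.104, v=-2.343, θ₁=-0.314, ω₁=0.198, θ₂=0.553, ω₂=4.274
apply F[30]=-10.000 → step 31: x=-0.153, v=-2.532, θ₁=-0.308, ω₁=0.387, θ₂=0.641, ω₂=4.569
apply F[31]=-10.000 → step 32: x=-0.205, v=-2.724, θ₁=-0.298, ω₁=0.618, θ₂=0.735, ω₂=4.856
apply F[32]=-10.000 → step 33: x=-0.262, v=-2.920, θ₁=-0.283, ω₁=0.894, θ₂=0.835, ω₂=5.135
apply F[33]=-10.000 → step 34: x=-0.322, v=-3.120, θ₁=-0.262, ω₁=1.216, θ₂=0.941, ω₂=5.404
apply F[34]=-10.000 → step 35: x=-0.387, v=-3.324, θ₁=-0.234, ω₁=1.589, θ₂=1.051, ω₂=5.655
Max |angle| over trajectory = 1.051 rad = 60.2°.

Answer: 60.2°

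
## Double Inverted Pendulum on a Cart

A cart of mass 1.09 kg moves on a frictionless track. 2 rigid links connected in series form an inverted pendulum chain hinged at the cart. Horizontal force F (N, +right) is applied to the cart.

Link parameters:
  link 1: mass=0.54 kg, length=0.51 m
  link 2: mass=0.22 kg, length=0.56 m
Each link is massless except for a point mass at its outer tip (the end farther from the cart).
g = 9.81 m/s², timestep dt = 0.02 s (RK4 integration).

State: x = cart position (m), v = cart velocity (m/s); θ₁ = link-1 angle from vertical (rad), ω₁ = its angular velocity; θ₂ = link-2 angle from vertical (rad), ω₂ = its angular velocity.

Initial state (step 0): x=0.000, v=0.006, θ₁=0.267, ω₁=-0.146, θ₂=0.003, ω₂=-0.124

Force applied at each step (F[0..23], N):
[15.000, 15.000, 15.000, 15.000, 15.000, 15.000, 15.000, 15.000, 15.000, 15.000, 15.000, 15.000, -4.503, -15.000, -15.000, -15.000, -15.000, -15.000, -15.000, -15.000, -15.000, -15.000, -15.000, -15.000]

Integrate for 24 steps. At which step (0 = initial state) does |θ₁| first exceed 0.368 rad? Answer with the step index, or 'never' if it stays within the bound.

apply F[0]=+15.000 → step 1: x=0.002, v=0.237, θ₁=0.261, ω₁=-0.434, θ₂=-0.001, ω₂=-0.282
apply F[1]=+15.000 → step 2: x=0.009, v=0.470, θ₁=0.250, ω₁=-0.732, θ₂=-0.008, ω₂=-0.437
apply F[2]=+15.000 → step 3: x=0.021, v=0.707, θ₁=0.232, ω₁=-1.046, θ₂=-0.018, ω₂=-0.583
apply F[3]=+15.000 → step 4: x=0.038, v=0.948, θ₁=0.208, ω₁=-1.382, θ₂=-0.032, ω₂=-0.719
apply F[4]=+15.000 → step 5: x=0.059, v=1.196, θ₁=0.176, ω₁=-1.748, θ₂=-0.047, ω₂=-0.839
apply F[5]=+15.000 → step 6: x=0.086, v=1.450, θ₁=0.137, ω₁=-2.151, θ₂=-0.065, ω₂=-0.940
apply F[6]=+15.000 → step 7: x=0.117, v=1.712, θ₁=0.090, ω₁=-2.595, θ₂=-0.085, ω₂=-1.017
apply F[7]=+15.000 → step 8: x=0.154, v=1.982, θ₁=0.033, ω₁=-3.084, θ₂=-0.105, ω₂=-1.067
apply F[8]=+15.000 → step 9: x=0.197, v=2.257, θ₁=-0.034, ω₁=-3.616, θ₂=-0.127, ω₂=-1.090
apply F[9]=+15.000 → step 10: x=0.244, v=2.533, θ₁=-0.112, ω₁=-4.182, θ₂=-0.149, ω₂=-1.093
apply F[10]=+15.000 → step 11: x=0.298, v=2.801, θ₁=-0.201, ω₁=-4.762, θ₂=-0.171, ω₂=-1.094
apply F[11]=+15.000 → step 12: x=0.356, v=3.053, θ₁=-0.302, ω₁=-5.326, θ₂=-0.193, ω₂=-1.119
apply F[12]=-4.503 → step 13: x=0.416, v=2.953, θ₁=-0.408, ω₁=-5.267, θ₂=-0.215, ω₂=-1.145
apply F[13]=-15.000 → step 14: x=0.473, v=2.685, θ₁=-0.510, ω₁=-4.970, θ₂=-0.238, ω₂=-1.131
apply F[14]=-15.000 → step 15: x=0.524, v=2.430, θ₁=-0.607, ω₁=-4.760, θ₂=-0.261, ω₂=-1.089
apply F[15]=-15.000 → step 16: x=0.570, v=2.186, θ₁=-0.701, ω₁=-4.631, θ₂=-0.282, ω₂=-1.021
apply F[16]=-15.000 → step 17: x=0.611, v=1.949, θ₁=-0.793, ω₁=-4.574, θ₂=-0.301, ω₂=-0.932
apply F[17]=-15.000 → step 18: x=0.648, v=1.715, θ₁=-0.884, ω₁=-4.580, θ₂=-0.319, ω₂=-0.830
apply F[18]=-15.000 → step 19: x=0.680, v=1.482, θ₁=-0.976, ω₁=-4.642, θ₂=-0.334, ω₂=-0.722
apply F[19]=-15.000 → step 20: x=0.707, v=1.247, θ₁=-1.070, ω₁=-4.754, θ₂=-0.348, ω₂=-0.616
apply F[20]=-15.000 → step 21: x=0.730, v=1.005, θ₁=-1.167, ω₁=-4.913, θ₂=-0.359, ω₂=-0.523
apply F[21]=-15.000 → step 22: x=0.748, v=0.755, θ₁=-1.267, ω₁=-5.117, θ₂=-0.369, ω₂=-0.452
apply F[22]=-15.000 → step 23: x=0.760, v=0.492, θ₁=-1.372, ω₁=-5.368, θ₂=-0.377, ω₂=-0.415
apply F[23]=-15.000 → step 24: x=0.767, v=0.213, θ₁=-1.482, ω₁=-5.667, θ₂=-0.386, ω₂=-0.426
|θ₁| = 0.408 > 0.368 first at step 13.

Answer: 13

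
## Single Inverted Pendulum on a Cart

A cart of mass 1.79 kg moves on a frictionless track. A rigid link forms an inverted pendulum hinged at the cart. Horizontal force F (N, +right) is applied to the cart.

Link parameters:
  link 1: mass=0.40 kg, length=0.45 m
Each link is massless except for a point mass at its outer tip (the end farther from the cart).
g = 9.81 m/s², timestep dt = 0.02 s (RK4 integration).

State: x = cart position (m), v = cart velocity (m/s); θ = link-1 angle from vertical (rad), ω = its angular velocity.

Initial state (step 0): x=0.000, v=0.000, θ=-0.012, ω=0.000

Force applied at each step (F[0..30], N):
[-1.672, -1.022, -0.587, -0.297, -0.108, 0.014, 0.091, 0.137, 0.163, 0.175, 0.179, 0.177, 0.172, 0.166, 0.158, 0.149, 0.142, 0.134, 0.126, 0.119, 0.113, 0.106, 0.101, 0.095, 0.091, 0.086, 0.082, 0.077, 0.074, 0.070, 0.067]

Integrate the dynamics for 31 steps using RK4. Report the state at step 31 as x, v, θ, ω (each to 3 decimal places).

apply F[0]=-1.672 → step 1: x=-0.000, v=-0.018, θ=-0.012, ω=0.035
apply F[1]=-1.022 → step 2: x=-0.001, v=-0.029, θ=-0.011, ω=0.055
apply F[2]=-0.587 → step 3: x=-0.001, v=-0.035, θ=-0.010, ω=0.064
apply F[3]=-0.297 → step 4: x=-0.002, v=-0.038, θ=-0.008, ω=0.066
apply F[4]=-0.108 → step 5: x=-0.003, v=-0.039, θ=-0.007, ω=0.065
apply F[5]=+0.014 → step 6: x=-0.004, v=-0.039, θ=-0.006, ω=0.061
apply F[6]=+0.091 → step 7: x=-0.004, v=-0.037, θ=-0.005, ω=0.056
apply F[7]=+0.137 → step 8: x=-0.005, v=-0.036, θ=-0.003, ω=0.051
apply F[8]=+0.163 → step 9: x=-0.006, v=-0.034, θ=-0.003, ω=0.045
apply F[9]=+0.175 → step 10: x=-0.006, v=-0.032, θ=-0.002, ω=0.040
apply F[10]=+0.179 → step 11: x=-0.007, v=-0.030, θ=-0.001, ω=0.034
apply F[11]=+0.177 → step 12: x=-0.008, v=-0.028, θ=-0.000, ω=0.030
apply F[12]=+0.172 → step 13: x=-0.008, v=-0.026, θ=0.000, ω=0.026
apply F[13]=+0.166 → step 14: x=-0.009, v=-0.024, θ=0.001, ω=0.022
apply F[14]=+0.158 → step 15: x=-0.009, v=-0.022, θ=0.001, ω=0.018
apply F[15]=+0.149 → step 16: x=-0.010, v=-0.020, θ=0.001, ω=0.015
apply F[16]=+0.142 → step 17: x=-0.010, v=-0.019, θ=0.002, ω=0.013
apply F[17]=+0.134 → step 18: x=-0.010, v=-0.018, θ=0.002, ω=0.010
apply F[18]=+0.126 → step 19: x=-0.011, v=-0.016, θ=0.002, ω=0.008
apply F[19]=+0.119 → step 20: x=-0.011, v=-0.015, θ=0.002, ω=0.007
apply F[20]=+0.113 → step 21: x=-0.011, v=-0.014, θ=0.002, ω=0.005
apply F[21]=+0.106 → step 22: x=-0.011, v=-0.013, θ=0.003, ω=0.004
apply F[22]=+0.101 → step 23: x=-0.012, v=-0.012, θ=0.003, ω=0.003
apply F[23]=+0.095 → step 24: x=-0.012, v=-0.011, θ=0.003, ω=0.002
apply F[24]=+0.091 → step 25: x=-0.012, v=-0.010, θ=0.003, ω=0.001
apply F[25]=+0.086 → step 26: x=-0.012, v=-0.009, θ=0.003, ω=0.000
apply F[26]=+0.082 → step 27: x=-0.013, v=-0.008, θ=0.003, ω=-0.001
apply F[27]=+0.077 → step 28: x=-0.013, v=-0.008, θ=0.003, ω=-0.001
apply F[28]=+0.074 → step 29: x=-0.013, v=-0.007, θ=0.003, ω=-0.002
apply F[29]=+0.070 → step 30: x=-0.013, v=-0.006, θ=0.003, ω=-0.002
apply F[30]=+0.067 → step 31: x=-0.013, v=-0.006, θ=0.003, ω=-0.002

Answer: x=-0.013, v=-0.006, θ=0.003, ω=-0.002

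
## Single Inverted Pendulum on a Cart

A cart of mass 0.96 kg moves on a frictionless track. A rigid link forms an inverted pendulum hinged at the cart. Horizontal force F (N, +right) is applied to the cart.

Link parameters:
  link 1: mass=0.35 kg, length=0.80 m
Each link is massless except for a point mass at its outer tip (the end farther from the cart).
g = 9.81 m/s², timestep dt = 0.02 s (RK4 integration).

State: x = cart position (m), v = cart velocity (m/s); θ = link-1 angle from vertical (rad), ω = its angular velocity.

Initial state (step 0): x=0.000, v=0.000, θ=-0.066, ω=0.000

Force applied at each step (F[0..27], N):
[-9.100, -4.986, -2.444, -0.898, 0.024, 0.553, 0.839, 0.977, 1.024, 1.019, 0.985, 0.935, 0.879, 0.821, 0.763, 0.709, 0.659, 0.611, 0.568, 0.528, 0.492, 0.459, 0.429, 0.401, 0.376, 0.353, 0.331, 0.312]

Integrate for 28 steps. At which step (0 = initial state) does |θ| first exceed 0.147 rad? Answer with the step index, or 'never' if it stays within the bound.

Answer: never

Derivation:
apply F[0]=-9.100 → step 1: x=-0.002, v=-0.185, θ=-0.064, ω=0.214
apply F[1]=-4.986 → step 2: x=-0.007, v=-0.284, θ=-0.058, ω=0.323
apply F[2]=-2.444 → step 3: x=-0.013, v=-0.331, θ=-0.052, ω=0.368
apply F[3]=-0.898 → step 4: x=-0.019, v=-0.346, θ=-0.044, ω=0.376
apply F[4]=+0.024 → step 5: x=-0.026, v=-0.343, θ=-0.037, ω=0.362
apply F[5]=+0.553 → step 6: x=-0.033, v=-0.329, θ=-0.030, ω=0.336
apply F[6]=+0.839 → step 7: x=-0.039, v=-0.310, θ=-0.023, ω=0.306
apply F[7]=+0.977 → step 8: x=-0.045, v=-0.288, θ=-0.018, ω=0.273
apply F[8]=+1.024 → step 9: x=-0.051, v=-0.266, θ=-0.012, ω=0.242
apply F[9]=+1.019 → step 10: x=-0.056, v=-0.244, θ=-0.008, ω=0.212
apply F[10]=+0.985 → step 11: x=-0.061, v=-0.223, θ=-0.004, ω=0.184
apply F[11]=+0.935 → step 12: x=-0.065, v=-0.203, θ=-0.001, ω=0.159
apply F[12]=+0.879 → step 13: x=-0.069, v=-0.185, θ=0.002, ω=0.136
apply F[13]=+0.821 → step 14: x=-0.072, v=-0.168, θ=0.005, ω=0.116
apply F[14]=+0.763 → step 15: x=-0.076, v=-0.152, θ=0.007, ω=0.098
apply F[15]=+0.709 → step 16: x=-0.078, v=-0.138, θ=0.009, ω=0.083
apply F[16]=+0.659 → step 17: x=-0.081, v=-0.125, θ=0.010, ω=0.069
apply F[17]=+0.611 → step 18: x=-0.084, v=-0.113, θ=0.012, ω=0.057
apply F[18]=+0.568 → step 19: x=-0.086, v=-0.102, θ=0.013, ω=0.046
apply F[19]=+0.528 → step 20: x=-0.088, v=-0.092, θ=0.014, ω=0.036
apply F[20]=+0.492 → step 21: x=-0.089, v=-0.083, θ=0.014, ω=0.028
apply F[21]=+0.459 → step 22: x=-0.091, v=-0.074, θ=0.015, ω=0.021
apply F[22]=+0.429 → step 23: x=-0.092, v=-0.067, θ=0.015, ω=0.015
apply F[23]=+0.401 → step 24: x=-0.094, v=-0.059, θ=0.015, ω=0.010
apply F[24]=+0.376 → step 25: x=-0.095, v=-0.053, θ=0.015, ω=0.005
apply F[25]=+0.353 → step 26: x=-0.096, v=-0.046, θ=0.015, ω=0.001
apply F[26]=+0.331 → step 27: x=-0.097, v=-0.041, θ=0.015, ω=-0.003
apply F[27]=+0.312 → step 28: x=-0.097, v=-0.035, θ=0.015, ω=-0.006
max |θ| = 0.066 ≤ 0.147 over all 29 states.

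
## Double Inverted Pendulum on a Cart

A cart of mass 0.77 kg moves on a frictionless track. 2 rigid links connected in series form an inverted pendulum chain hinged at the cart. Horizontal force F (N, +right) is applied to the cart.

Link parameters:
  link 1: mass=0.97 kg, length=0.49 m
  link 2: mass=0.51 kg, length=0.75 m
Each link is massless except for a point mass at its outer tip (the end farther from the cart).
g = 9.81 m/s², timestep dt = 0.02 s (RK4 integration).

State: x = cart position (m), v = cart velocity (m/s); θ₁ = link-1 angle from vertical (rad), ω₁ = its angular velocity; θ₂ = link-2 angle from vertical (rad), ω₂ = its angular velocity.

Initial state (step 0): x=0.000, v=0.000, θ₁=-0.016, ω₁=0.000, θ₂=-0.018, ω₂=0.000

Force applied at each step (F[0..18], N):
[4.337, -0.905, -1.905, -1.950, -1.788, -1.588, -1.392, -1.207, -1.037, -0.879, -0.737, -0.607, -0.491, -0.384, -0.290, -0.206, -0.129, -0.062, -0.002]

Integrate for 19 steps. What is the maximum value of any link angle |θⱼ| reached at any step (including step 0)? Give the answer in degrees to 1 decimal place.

apply F[0]=+4.337 → step 1: x=0.001, v=0.119, θ₁=-0.018, ω₁=-0.249, θ₂=-0.018, ω₂=-0.000
apply F[1]=-0.905 → step 2: x=0.003, v=0.103, θ₁=-0.023, ω₁=-0.226, θ₂=-0.018, ω₂=0.001
apply F[2]=-1.905 → step 3: x=0.005, v=0.063, θ₁=-0.027, ω₁=-0.156, θ₂=-0.018, ω₂=0.004
apply F[3]=-1.950 → step 4: x=0.006, v=0.023, θ₁=-0.029, ω₁=-0.089, θ₂=-0.018, ω₂=0.008
apply F[4]=-1.788 → step 5: x=0.006, v=-0.012, θ₁=-0.031, ω₁=-0.032, θ₂=-0.018, ω₂=0.013
apply F[5]=-1.588 → step 6: x=0.006, v=-0.041, θ₁=-0.031, ω₁=0.013, θ₂=-0.017, ω₂=0.018
apply F[6]=-1.392 → step 7: x=0.004, v=-0.066, θ₁=-0.030, ω₁=0.048, θ₂=-0.017, ω₂=0.024
apply F[7]=-1.207 → step 8: x=0.003, v=-0.086, θ₁=-0.029, ω₁=0.075, θ₂=-0.016, ω₂=0.029
apply F[8]=-1.037 → step 9: x=0.001, v=-0.102, θ₁=-0.027, ω₁=0.094, θ₂=-0.016, ω₂=0.034
apply F[9]=-0.879 → step 10: x=-0.001, v=-0.115, θ₁=-0.025, ω₁=0.107, θ₂=-0.015, ω₂=0.038
apply F[10]=-0.737 → step 11: x=-0.003, v=-0.125, θ₁=-0.023, ω₁=0.116, θ₂=-0.014, ω₂=0.042
apply F[11]=-0.607 → step 12: x=-0.006, v=-0.132, θ₁=-0.021, ω₁=0.121, θ₂=-0.013, ω₂=0.045
apply F[12]=-0.491 → step 13: x=-0.009, v=-0.138, θ₁=-0.018, ω₁=0.123, θ₂=-0.012, ω₂=0.048
apply F[13]=-0.384 → step 14: x=-0.012, v=-0.141, θ₁=-0.016, ω₁=0.122, θ₂=-0.011, ω₂=0.050
apply F[14]=-0.290 → step 15: x=-0.014, v=-0.143, θ₁=-0.013, ω₁=0.119, θ₂=-0.010, ω₂=0.051
apply F[15]=-0.206 → step 16: x=-0.017, v=-0.144, θ₁=-0.011, ω₁=0.115, θ₂=-0.009, ω₂=0.052
apply F[16]=-0.129 → step 17: x=-0.020, v=-0.144, θ₁=-0.009, ω₁=0.110, θ₂=-0.008, ω₂=0.053
apply F[17]=-0.062 → step 18: x=-0.023, v=-0.142, θ₁=-0.007, ω₁=0.105, θ₂=-0.007, ω₂=0.052
apply F[18]=-0.002 → step 19: x=-0.026, v=-0.140, θ₁=-0.005, ω₁=0.098, θ₂=-0.006, ω₂=0.052
Max |angle| over trajectory = 0.031 rad = 1.8°.

Answer: 1.8°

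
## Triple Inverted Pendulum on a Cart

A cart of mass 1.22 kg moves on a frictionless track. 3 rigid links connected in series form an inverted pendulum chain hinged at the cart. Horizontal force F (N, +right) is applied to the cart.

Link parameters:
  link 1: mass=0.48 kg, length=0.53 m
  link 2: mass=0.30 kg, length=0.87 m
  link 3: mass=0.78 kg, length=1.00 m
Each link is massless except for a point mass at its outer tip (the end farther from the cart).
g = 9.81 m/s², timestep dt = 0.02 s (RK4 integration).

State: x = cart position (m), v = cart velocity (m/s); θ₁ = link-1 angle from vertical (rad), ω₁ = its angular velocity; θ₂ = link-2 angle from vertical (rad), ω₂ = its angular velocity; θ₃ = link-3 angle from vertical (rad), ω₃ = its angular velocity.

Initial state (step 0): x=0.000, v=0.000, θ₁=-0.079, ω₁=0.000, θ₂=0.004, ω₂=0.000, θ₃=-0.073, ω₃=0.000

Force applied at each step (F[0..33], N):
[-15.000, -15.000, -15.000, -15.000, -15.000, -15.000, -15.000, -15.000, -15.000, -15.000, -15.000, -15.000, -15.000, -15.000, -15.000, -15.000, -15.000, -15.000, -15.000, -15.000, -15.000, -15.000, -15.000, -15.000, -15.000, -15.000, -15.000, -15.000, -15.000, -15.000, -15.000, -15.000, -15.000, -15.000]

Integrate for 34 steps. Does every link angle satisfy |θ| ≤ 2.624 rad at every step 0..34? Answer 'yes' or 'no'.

apply F[0]=-15.000 → step 1: x=-0.002, v=-0.225, θ₁=-0.076, ω₁=0.323, θ₂=0.005, ω₂=0.111, θ₃=-0.074, ω₃=-0.057
apply F[1]=-15.000 → step 2: x=-0.009, v=-0.453, θ₁=-0.066, ω₁=0.658, θ₂=0.008, ω₂=0.219, θ₃=-0.075, ω₃=-0.116
apply F[2]=-15.000 → step 3: x=-0.020, v=-0.684, θ₁=-0.049, ω₁=1.015, θ₂=0.014, ω₂=0.320, θ₃=-0.078, ω₃=-0.177
apply F[3]=-15.000 → step 4: x=-0.036, v=-0.921, θ₁=-0.025, ω₁=1.405, θ₂=0.021, ω₂=0.410, θ₃=-0.082, ω₃=-0.240
apply F[4]=-15.000 → step 5: x=-0.057, v=-1.165, θ₁=0.007, ω₁=1.837, θ₂=0.030, ω₂=0.484, θ₃=-0.088, ω₃=-0.304
apply F[5]=-15.000 → step 6: x=-0.083, v=-1.415, θ₁=0.049, ω₁=2.315, θ₂=0.040, ω₂=0.538, θ₃=-0.095, ω₃=-0.364
apply F[6]=-15.000 → step 7: x=-0.114, v=-1.670, θ₁=0.100, ω₁=2.832, θ₂=0.051, ω₂=0.567, θ₃=-0.102, ω₃=-0.412
apply F[7]=-15.000 → step 8: x=-0.150, v=-1.924, θ₁=0.162, ω₁=3.369, θ₂=0.063, ω₂=0.576, θ₃=-0.111, ω₃=-0.439
apply F[8]=-15.000 → step 9: x=-0.191, v=-2.169, θ₁=0.235, ω₁=3.892, θ₂=0.074, ω₂=0.575, θ₃=-0.120, ω₃=-0.437
apply F[9]=-15.000 → step 10: x=-0.236, v=-2.397, θ₁=0.317, ω₁=4.363, θ₂=0.086, ω₂=0.582, θ₃=-0.128, ω₃=-0.399
apply F[10]=-15.000 → step 11: x=-0.287, v=-2.601, θ₁=0.409, ω₁=4.753, θ₂=0.098, ω₂=0.618, θ₃=-0.135, ω₃=-0.329
apply F[11]=-15.000 → step 12: x=-0.340, v=-2.778, θ₁=0.507, ω₁=5.055, θ₂=0.111, ω₂=0.696, θ₃=-0.141, ω₃=-0.233
apply F[12]=-15.000 → step 13: x=-0.397, v=-2.932, θ₁=0.610, ω₁=5.280, θ₂=0.126, ω₂=0.823, θ₃=-0.145, ω₃=-0.122
apply F[13]=-15.000 → step 14: x=-0.457, v=-3.065, θ₁=0.718, ω₁=5.446, θ₂=0.144, ω₂=0.998, θ₃=-0.146, ω₃=-0.001
apply F[14]=-15.000 → step 15: x=-0.520, v=-3.179, θ₁=0.828, ω₁=5.569, θ₂=0.166, ω₂=1.217, θ₃=-0.145, ω₃=0.125
apply F[15]=-15.000 → step 16: x=-0.585, v=-3.279, θ₁=0.940, ω₁=5.662, θ₂=0.193, ω₂=1.473, θ₃=-0.141, ω₃=0.254
apply F[16]=-15.000 → step 17: x=-0.651, v=-3.365, θ₁=1.054, ω₁=5.733, θ₂=0.225, ω₂=1.762, θ₃=-0.134, ω₃=0.388
apply F[17]=-15.000 → step 18: x=-0.719, v=-3.440, θ₁=1.169, ω₁=5.784, θ₂=0.264, ω₂=2.079, θ₃=-0.125, ω₃=0.527
apply F[18]=-15.000 → step 19: x=-0.789, v=-3.504, θ₁=1.285, ω₁=5.816, θ₂=0.309, ω₂=2.418, θ₃=-0.113, ω₃=0.675
apply F[19]=-15.000 → step 20: x=-0.859, v=-3.561, θ₁=1.402, ω₁=5.826, θ₂=0.361, ω₂=2.776, θ₃=-0.098, ω₃=0.835
apply F[20]=-15.000 → step 21: x=-0.931, v=-3.610, θ₁=1.518, ω₁=5.808, θ₂=0.420, ω₂=3.145, θ₃=-0.080, ω₃=1.012
apply F[21]=-15.000 → step 22: x=-1.004, v=-3.656, θ₁=1.634, ω₁=5.756, θ₂=0.487, ω₂=3.520, θ₃=-0.058, ω₃=1.209
apply F[22]=-15.000 → step 23: x=-1.077, v=-3.701, θ₁=1.748, ω₁=5.662, θ₂=0.561, ω₂=3.893, θ₃=-0.031, ω₃=1.433
apply F[23]=-15.000 → step 24: x=-1.152, v=-3.747, θ₁=1.860, ω₁=5.516, θ₂=0.642, ω₂=4.256, θ₃=-0.000, ω₃=1.688
apply F[24]=-15.000 → step 25: x=-1.227, v=-3.799, θ₁=1.968, ω₁=5.309, θ₂=0.731, ω₂=4.600, θ₃=0.037, ω₃=1.980
apply F[25]=-15.000 → step 26: x=-1.304, v=-3.859, θ₁=2.072, ω₁=5.030, θ₂=0.826, ω₂=4.913, θ₃=0.079, ω₃=2.312
apply F[26]=-15.000 → step 27: x=-1.382, v=-3.930, θ₁=2.169, ω₁=4.674, θ₂=0.927, ω₂=5.185, θ₃=0.129, ω₃=2.688
apply F[27]=-15.000 → step 28: x=-1.461, v=-4.014, θ₁=2.258, ω₁=4.235, θ₂=1.033, ω₂=5.403, θ₃=0.187, ω₃=3.108
apply F[28]=-15.000 → step 29: x=-1.542, v=-4.112, θ₁=2.338, ω₁=3.717, θ₂=1.143, ω₂=5.557, θ₃=0.254, ω₃=3.573
apply F[29]=-15.000 → step 30: x=-1.626, v=-4.222, θ₁=2.407, ω₁=3.126, θ₂=1.255, ω₂=5.634, θ₃=0.330, ω₃=4.079
apply F[30]=-15.000 → step 31: x=-1.711, v=-4.342, θ₁=2.463, ω₁=2.476, θ₂=1.367, ω₂=5.624, θ₃=0.417, ω₃=4.624
apply F[31]=-15.000 → step 32: x=-1.799, v=-4.468, θ₁=2.505, ω₁=1.781, θ₂=1.479, ω₂=5.518, θ₃=0.516, ω₃=5.205
apply F[32]=-15.000 → step 33: x=-1.890, v=-4.596, θ₁=2.534, ω₁=1.060, θ₂=1.587, ω₂=5.305, θ₃=0.626, ω₃=5.823
apply F[33]=-15.000 → step 34: x=-1.983, v=-4.720, θ₁=2.548, ω₁=0.328, θ₂=1.690, ω₂=4.972, θ₃=0.749, ω₃=6.483
Max |angle| over trajectory = 2.548 rad; bound = 2.624 → within bound.

Answer: yes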